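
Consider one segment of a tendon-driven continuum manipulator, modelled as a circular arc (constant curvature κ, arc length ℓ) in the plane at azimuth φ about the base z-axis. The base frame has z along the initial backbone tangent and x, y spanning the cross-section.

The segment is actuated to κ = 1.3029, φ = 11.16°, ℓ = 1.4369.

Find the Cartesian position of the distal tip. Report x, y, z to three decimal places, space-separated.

θ = κ·ℓ = 1.3029 × 1.4369 = 1.87214 rad
ρ = (1 − cos θ)/κ = (1 − -0.29680)/1.3029 = 0.99532
z = sin θ / κ = 0.95494/1.3029 = 0.73293
x = ρ cos φ = 0.99532 × cos(11.16°) = 0.97650
y = ρ sin φ = 0.99532 × sin(11.16°) = 0.19264

0.976 0.193 0.733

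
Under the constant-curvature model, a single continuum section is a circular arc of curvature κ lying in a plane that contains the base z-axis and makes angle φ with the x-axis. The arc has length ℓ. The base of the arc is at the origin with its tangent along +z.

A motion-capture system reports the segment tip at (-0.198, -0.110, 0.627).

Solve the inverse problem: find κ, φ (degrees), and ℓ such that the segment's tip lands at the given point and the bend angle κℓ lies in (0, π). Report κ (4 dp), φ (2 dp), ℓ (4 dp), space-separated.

ρ = √(x²+y²) = √(-0.198² + -0.110²) = 0.22650
φ = atan2(y, x) mod 360° = atan2(-0.110, -0.198) = 209.0546°
|p|² = ρ² + z² = 0.22650² + 0.627² = 0.44443
κ = 2ρ / |p|² = 2×0.22650 / 0.44443 = 1.01929
θ = 2·atan2(ρ, z) = 2·atan2(0.22650, 0.627) = 0.69332 rad
ℓ = θ/κ = 0.69332/1.01929 = 0.68020

1.0193 209.05 0.6802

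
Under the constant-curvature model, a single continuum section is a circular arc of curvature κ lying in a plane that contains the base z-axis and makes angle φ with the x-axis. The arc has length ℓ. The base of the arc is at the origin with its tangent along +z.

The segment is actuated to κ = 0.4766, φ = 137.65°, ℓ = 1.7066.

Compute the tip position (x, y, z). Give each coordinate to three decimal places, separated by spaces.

θ = κ·ℓ = 0.4766 × 1.7066 = 0.81337 rad
ρ = (1 − cos θ)/κ = (1 − 0.68706)/0.4766 = 0.65662
z = sin θ / κ = 0.72660/0.4766 = 1.52456
x = ρ cos φ = 0.65662 × cos(137.65°) = -0.48527
y = ρ sin φ = 0.65662 × sin(137.65°) = 0.44233

-0.485 0.442 1.525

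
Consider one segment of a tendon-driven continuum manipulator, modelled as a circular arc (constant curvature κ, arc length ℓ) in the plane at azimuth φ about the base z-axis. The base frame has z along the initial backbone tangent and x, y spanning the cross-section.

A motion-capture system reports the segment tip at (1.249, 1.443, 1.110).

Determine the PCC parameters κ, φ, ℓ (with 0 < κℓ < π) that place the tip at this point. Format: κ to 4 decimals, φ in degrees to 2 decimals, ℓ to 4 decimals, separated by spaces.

0.7831 49.12 2.6664

ρ = √(x²+y²) = √(1.249² + 1.443²) = 1.90847
φ = atan2(y, x) mod 360° = atan2(1.443, 1.249) = 49.1219°
|p|² = ρ² + z² = 1.90847² + 1.110² = 4.87435
κ = 2ρ / |p|² = 2×1.90847 / 4.87435 = 0.78307
θ = 2·atan2(ρ, z) = 2·atan2(1.90847, 1.110) = 2.08800 rad
ℓ = θ/κ = 2.08800/0.78307 = 2.66645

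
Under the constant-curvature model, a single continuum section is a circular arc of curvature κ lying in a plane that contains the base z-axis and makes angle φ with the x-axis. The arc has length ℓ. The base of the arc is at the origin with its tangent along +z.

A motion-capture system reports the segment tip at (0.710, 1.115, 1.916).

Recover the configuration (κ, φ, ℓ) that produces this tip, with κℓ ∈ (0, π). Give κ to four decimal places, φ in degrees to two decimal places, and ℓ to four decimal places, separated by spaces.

0.4879 57.51 2.4755

ρ = √(x²+y²) = √(0.710² + 1.115²) = 1.32186
φ = atan2(y, x) mod 360° = atan2(1.115, 0.710) = 57.5122°
|p|² = ρ² + z² = 1.32186² + 1.916² = 5.41838
κ = 2ρ / |p|² = 2×1.32186 / 5.41838 = 0.48792
θ = 2·atan2(ρ, z) = 2·atan2(1.32186, 1.916) = 1.20784 rad
ℓ = θ/κ = 1.20784/0.48792 = 2.47550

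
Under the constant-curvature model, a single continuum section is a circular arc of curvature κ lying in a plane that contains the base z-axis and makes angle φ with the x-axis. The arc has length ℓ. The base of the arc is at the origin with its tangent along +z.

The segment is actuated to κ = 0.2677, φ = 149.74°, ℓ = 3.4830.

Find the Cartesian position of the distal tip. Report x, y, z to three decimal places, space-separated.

-1.304 0.761 3.000

θ = κ·ℓ = 0.2677 × 3.4830 = 0.93240 rad
ρ = (1 − cos θ)/κ = (1 − 0.59591)/0.2677 = 1.50949
z = sin θ / κ = 0.80305/0.2677 = 2.99982
x = ρ cos φ = 1.50949 × cos(149.74°) = -1.30382
y = ρ sin φ = 1.50949 × sin(149.74°) = 0.76067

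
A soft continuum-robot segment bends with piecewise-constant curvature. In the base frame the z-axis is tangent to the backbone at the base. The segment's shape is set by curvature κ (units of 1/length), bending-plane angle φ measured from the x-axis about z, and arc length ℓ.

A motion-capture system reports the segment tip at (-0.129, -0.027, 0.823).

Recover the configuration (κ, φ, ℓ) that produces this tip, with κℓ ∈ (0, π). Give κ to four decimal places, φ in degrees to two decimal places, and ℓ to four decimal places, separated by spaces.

ρ = √(x²+y²) = √(-0.129² + -0.027²) = 0.13180
φ = atan2(y, x) mod 360° = atan2(-0.027, -0.129) = 191.8215°
|p|² = ρ² + z² = 0.13180² + 0.823² = 0.69470
κ = 2ρ / |p|² = 2×0.13180 / 0.69470 = 0.37943
θ = 2·atan2(ρ, z) = 2·atan2(0.13180, 0.823) = 0.31758 rad
ℓ = θ/κ = 0.31758/0.37943 = 0.83700

0.3794 191.82 0.8370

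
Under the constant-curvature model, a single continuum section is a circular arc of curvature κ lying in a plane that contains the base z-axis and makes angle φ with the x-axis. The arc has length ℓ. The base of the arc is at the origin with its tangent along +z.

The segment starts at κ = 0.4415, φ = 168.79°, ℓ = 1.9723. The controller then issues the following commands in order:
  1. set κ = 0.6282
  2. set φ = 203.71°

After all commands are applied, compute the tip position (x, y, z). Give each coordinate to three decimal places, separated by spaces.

initial: κ=0.4415, φ=168.79°, ℓ=1.9723
cmd 1: set κ=0.6282 → (κ,φ,ℓ)=(0.6282,168.79°,1.9723) → tip=(-1.0528,0.2087,1.5050)
cmd 2: set φ=203.71° → (κ,φ,ℓ)=(0.6282,203.71°,1.9723) → tip=(-0.9827,-0.4316,1.5050)

-0.983 -0.432 1.505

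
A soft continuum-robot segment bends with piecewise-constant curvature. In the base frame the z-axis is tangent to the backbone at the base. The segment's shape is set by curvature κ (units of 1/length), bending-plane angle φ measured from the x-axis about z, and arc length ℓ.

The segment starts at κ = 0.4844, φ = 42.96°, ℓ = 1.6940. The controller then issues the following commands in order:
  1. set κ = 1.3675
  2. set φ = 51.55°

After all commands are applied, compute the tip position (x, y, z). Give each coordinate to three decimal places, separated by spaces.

initial: κ=0.4844, φ=42.96°, ℓ=1.6940
cmd 1: set κ=1.3675 → (κ,φ,ℓ)=(1.3675,42.96°,1.6940) → tip=(0.8983,0.8365,0.5372)
cmd 2: set φ=51.55° → (κ,φ,ℓ)=(1.3675,51.55°,1.6940) → tip=(0.7633,0.9613,0.5372)

0.763 0.961 0.537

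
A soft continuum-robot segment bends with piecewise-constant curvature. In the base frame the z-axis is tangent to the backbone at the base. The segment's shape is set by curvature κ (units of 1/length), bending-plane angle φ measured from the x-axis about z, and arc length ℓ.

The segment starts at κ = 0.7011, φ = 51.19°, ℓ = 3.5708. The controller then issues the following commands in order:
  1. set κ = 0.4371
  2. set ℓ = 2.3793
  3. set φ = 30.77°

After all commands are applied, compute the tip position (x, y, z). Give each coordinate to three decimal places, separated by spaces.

0.971 0.578 1.973

initial: κ=0.7011, φ=51.19°, ℓ=3.5708
cmd 1: set κ=0.4371 → (κ,φ,ℓ)=(0.4371,51.19°,3.5708) → tip=(1.4195,1.7649,2.2877)
cmd 2: set ℓ=2.3793 → (κ,φ,ℓ)=(0.4371,51.19°,2.3793) → tip=(0.7080,0.8803,1.9730)
cmd 3: set φ=30.77° → (κ,φ,ℓ)=(0.4371,30.77°,2.3793) → tip=(0.9706,0.5779,1.9730)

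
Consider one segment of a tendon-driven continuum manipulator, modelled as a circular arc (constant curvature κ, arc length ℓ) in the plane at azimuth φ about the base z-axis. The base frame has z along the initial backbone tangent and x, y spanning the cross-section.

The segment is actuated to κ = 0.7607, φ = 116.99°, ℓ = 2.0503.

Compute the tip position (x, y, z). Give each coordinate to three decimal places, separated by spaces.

θ = κ·ℓ = 0.7607 × 2.0503 = 1.55966 rad
ρ = (1 − cos θ)/κ = (1 − 0.01113)/0.7607 = 1.29994
z = sin θ / κ = 0.99994/0.7607 = 1.31450
x = ρ cos φ = 1.29994 × cos(116.99°) = -0.58996
y = ρ sin φ = 1.29994 × sin(116.99°) = 1.15836

-0.590 1.158 1.314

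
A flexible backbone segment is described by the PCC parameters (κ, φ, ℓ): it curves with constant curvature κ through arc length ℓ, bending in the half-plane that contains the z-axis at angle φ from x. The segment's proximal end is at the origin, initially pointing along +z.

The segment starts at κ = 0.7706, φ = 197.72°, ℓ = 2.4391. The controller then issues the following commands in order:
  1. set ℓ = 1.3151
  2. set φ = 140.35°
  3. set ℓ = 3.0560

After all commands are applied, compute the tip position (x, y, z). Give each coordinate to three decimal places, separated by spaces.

-1.705 1.413 0.919

initial: κ=0.7706, φ=197.72°, ℓ=2.4391
cmd 1: set ℓ=1.3151 → (κ,φ,ℓ)=(0.7706,197.72°,1.3151) → tip=(-0.5823,-0.1860,1.1013)
cmd 2: set φ=140.35° → (κ,φ,ℓ)=(0.7706,140.35°,1.3151) → tip=(-0.4706,0.3900,1.1013)
cmd 3: set ℓ=3.0560 → (κ,φ,ℓ)=(0.7706,140.35°,3.0560) → tip=(-1.7048,1.4128,0.9187)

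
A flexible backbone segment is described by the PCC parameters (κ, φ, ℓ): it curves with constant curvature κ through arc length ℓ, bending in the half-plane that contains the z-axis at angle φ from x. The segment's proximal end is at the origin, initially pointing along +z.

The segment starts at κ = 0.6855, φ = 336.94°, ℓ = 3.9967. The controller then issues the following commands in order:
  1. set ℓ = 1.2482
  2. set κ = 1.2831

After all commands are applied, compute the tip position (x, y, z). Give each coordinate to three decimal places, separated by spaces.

initial: κ=0.6855, φ=336.94°, ℓ=3.9967
cmd 1: set ℓ=1.2482 → (κ,φ,ℓ)=(0.6855,336.94°,1.2482) → tip=(0.4621,-0.1967,1.1014)
cmd 2: set κ=1.2831 → (κ,φ,ℓ)=(1.2831,336.94°,1.2482) → tip=(0.7391,-0.3147,0.7790)

0.739 -0.315 0.779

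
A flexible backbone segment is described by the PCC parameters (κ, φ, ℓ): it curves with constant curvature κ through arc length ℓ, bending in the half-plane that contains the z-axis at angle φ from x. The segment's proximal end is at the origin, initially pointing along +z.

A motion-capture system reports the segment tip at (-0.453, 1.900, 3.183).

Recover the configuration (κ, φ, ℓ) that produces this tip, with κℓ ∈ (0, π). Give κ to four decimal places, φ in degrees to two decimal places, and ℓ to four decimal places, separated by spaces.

0.2801 103.41 3.9300

ρ = √(x²+y²) = √(-0.453² + 1.900²) = 1.95326
φ = atan2(y, x) mod 360° = atan2(1.900, -0.453) = 103.4102°
|p|² = ρ² + z² = 1.95326² + 3.183² = 13.94670
κ = 2ρ / |p|² = 2×1.95326 / 13.94670 = 0.28010
θ = 2·atan2(ρ, z) = 2·atan2(1.95326, 3.183) = 1.10080 rad
ℓ = θ/κ = 1.10080/0.28010 = 3.92997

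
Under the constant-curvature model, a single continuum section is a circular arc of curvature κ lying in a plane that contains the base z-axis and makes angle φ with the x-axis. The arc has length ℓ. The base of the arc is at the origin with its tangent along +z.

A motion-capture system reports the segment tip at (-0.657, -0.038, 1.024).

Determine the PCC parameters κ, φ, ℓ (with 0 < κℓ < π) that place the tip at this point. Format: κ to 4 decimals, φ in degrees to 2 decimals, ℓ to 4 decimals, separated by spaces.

0.8883 183.31 1.2860

ρ = √(x²+y²) = √(-0.657² + -0.038²) = 0.65810
φ = atan2(y, x) mod 360° = atan2(-0.038, -0.657) = 183.3102°
|p|² = ρ² + z² = 0.65810² + 1.024² = 1.48167
κ = 2ρ / |p|² = 2×0.65810 / 1.48167 = 0.88832
θ = 2·atan2(ρ, z) = 2·atan2(0.65810, 1.024) = 1.14242 rad
ℓ = θ/κ = 1.14242/0.88832 = 1.28604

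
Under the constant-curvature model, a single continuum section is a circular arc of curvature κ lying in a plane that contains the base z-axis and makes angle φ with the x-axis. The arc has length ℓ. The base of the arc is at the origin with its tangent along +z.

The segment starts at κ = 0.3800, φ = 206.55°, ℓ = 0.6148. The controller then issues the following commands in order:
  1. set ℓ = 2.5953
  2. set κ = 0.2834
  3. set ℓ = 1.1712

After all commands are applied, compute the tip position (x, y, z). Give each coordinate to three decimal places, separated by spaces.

initial: κ=0.3800, φ=206.55°, ℓ=0.6148
cmd 1: set ℓ=2.5953 → (κ,φ,ℓ)=(0.3800,206.55°,2.5953) → tip=(-1.0550,-0.5271,2.1946)
cmd 2: set κ=0.2834 → (κ,φ,ℓ)=(0.2834,206.55°,2.5953) → tip=(-0.8160,-0.4077,2.3676)
cmd 3: set ℓ=1.1712 → (κ,φ,ℓ)=(0.2834,206.55°,1.1712) → tip=(-0.1723,-0.0861,1.1498)

-0.172 -0.086 1.150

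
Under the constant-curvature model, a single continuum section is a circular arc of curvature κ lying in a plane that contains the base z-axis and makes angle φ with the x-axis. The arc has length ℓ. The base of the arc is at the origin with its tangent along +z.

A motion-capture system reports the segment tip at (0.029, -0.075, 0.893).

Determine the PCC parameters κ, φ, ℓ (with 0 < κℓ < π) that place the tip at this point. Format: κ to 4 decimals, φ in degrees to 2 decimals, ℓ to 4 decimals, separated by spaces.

0.2000 291.14 0.8978

ρ = √(x²+y²) = √(0.029² + -0.075²) = 0.08041
φ = atan2(y, x) mod 360° = atan2(-0.075, 0.029) = 291.1398°
|p|² = ρ² + z² = 0.08041² + 0.893² = 0.80392
κ = 2ρ / |p|² = 2×0.08041 / 0.80392 = 0.20005
θ = 2·atan2(ρ, z) = 2·atan2(0.08041, 0.893) = 0.17961 rad
ℓ = θ/κ = 0.17961/0.20005 = 0.89782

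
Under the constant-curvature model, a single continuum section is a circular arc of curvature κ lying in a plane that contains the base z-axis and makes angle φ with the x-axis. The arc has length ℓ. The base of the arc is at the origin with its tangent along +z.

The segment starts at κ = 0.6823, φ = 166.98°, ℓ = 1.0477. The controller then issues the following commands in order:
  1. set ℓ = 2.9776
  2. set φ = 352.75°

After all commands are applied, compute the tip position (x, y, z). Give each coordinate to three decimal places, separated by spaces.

2.100 -0.267 1.313

initial: κ=0.6823, φ=166.98°, ℓ=1.0477
cmd 1: set ℓ=2.9776 → (κ,φ,ℓ)=(0.6823,166.98°,2.9776) → tip=(-2.0629,0.4770,1.3127)
cmd 2: set φ=352.75° → (κ,φ,ℓ)=(0.6823,352.75°,2.9776) → tip=(2.1004,-0.2672,1.3127)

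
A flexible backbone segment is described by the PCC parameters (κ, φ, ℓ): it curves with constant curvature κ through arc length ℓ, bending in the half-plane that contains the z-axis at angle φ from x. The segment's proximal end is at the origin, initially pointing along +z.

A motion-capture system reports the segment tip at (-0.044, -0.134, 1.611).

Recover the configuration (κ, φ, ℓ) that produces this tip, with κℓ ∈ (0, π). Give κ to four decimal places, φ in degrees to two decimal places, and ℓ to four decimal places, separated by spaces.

0.1079 251.82 1.6192

ρ = √(x²+y²) = √(-0.044² + -0.134²) = 0.14104
φ = atan2(y, x) mod 360° = atan2(-0.134, -0.044) = 251.8220°
|p|² = ρ² + z² = 0.14104² + 1.611² = 2.61521
κ = 2ρ / |p|² = 2×0.14104 / 2.61521 = 0.10786
θ = 2·atan2(ρ, z) = 2·atan2(0.14104, 1.611) = 0.17465 rad
ℓ = θ/κ = 0.17465/0.10786 = 1.61922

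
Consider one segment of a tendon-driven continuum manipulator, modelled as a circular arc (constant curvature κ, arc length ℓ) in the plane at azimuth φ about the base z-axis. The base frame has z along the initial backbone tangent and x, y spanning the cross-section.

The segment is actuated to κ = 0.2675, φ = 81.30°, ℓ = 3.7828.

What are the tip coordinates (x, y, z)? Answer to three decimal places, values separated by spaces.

0.266 1.736 3.169

θ = κ·ℓ = 0.2675 × 3.7828 = 1.01190 rad
ρ = (1 − cos θ)/κ = (1 − 0.53025)/0.2675 = 1.75607
z = sin θ / κ = 0.84784/0.2675 = 3.16950
x = ρ cos φ = 1.75607 × cos(81.30°) = 0.26562
y = ρ sin φ = 1.75607 × sin(81.30°) = 1.73586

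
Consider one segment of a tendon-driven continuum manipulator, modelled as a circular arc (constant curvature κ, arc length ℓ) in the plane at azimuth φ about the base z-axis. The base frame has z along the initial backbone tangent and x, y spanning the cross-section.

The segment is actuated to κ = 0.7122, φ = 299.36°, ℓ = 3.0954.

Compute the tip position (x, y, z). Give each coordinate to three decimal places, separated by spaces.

1.096 -1.948 1.131

θ = κ·ℓ = 0.7122 × 3.0954 = 2.20454 rad
ρ = (1 − cos θ)/κ = (1 − -0.59217)/0.7122 = 2.23556
z = sin θ / κ = 0.80581/0.7122 = 1.13144
x = ρ cos φ = 2.23556 × cos(299.36°) = 1.09609
y = ρ sin φ = 2.23556 × sin(299.36°) = -1.94842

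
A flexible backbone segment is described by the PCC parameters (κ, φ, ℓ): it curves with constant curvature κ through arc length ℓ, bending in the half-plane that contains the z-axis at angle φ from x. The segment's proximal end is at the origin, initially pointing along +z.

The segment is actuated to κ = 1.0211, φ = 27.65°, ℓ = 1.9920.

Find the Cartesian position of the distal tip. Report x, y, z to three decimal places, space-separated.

θ = κ·ℓ = 1.0211 × 1.9920 = 2.03403 rad
ρ = (1 − cos θ)/κ = (1 − -0.44684)/1.0211 = 1.41695
z = sin θ / κ = 0.89461/1.0211 = 0.87613
x = ρ cos φ = 1.41695 × cos(27.65°) = 1.25513
y = ρ sin φ = 1.41695 × sin(27.65°) = 0.65756

1.255 0.658 0.876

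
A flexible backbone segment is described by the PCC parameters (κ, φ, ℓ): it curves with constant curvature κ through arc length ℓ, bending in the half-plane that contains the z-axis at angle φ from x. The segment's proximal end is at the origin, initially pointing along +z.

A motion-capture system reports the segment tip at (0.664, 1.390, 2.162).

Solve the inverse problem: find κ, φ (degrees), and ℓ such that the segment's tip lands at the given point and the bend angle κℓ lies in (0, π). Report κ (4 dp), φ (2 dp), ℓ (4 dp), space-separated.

ρ = √(x²+y²) = √(0.664² + 1.390²) = 1.54045
φ = atan2(y, x) mod 360° = atan2(1.390, 0.664) = 64.4663°
|p|² = ρ² + z² = 1.54045² + 2.162² = 7.04724
κ = 2ρ / |p|² = 2×1.54045 / 7.04724 = 0.43718
θ = 2·atan2(ρ, z) = 2·atan2(1.54045, 2.162) = 1.23815 rad
ℓ = θ/κ = 1.23815/0.43718 = 2.83213

0.4372 64.47 2.8321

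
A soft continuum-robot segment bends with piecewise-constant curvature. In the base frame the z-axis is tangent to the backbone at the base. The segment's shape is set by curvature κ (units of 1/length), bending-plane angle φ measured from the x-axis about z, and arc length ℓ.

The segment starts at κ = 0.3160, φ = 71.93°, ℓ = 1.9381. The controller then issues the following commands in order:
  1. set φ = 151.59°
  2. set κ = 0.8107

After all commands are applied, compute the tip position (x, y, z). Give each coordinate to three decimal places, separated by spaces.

initial: κ=0.3160, φ=71.93°, ℓ=1.9381
cmd 1: set φ=151.59° → (κ,φ,ℓ)=(0.3160,151.59°,1.9381) → tip=(-0.5059,0.2737,1.8192)
cmd 2: set κ=0.8107 → (κ,φ,ℓ)=(0.8107,151.59°,1.9381) → tip=(-1.0854,0.5871,1.2335)

-1.085 0.587 1.234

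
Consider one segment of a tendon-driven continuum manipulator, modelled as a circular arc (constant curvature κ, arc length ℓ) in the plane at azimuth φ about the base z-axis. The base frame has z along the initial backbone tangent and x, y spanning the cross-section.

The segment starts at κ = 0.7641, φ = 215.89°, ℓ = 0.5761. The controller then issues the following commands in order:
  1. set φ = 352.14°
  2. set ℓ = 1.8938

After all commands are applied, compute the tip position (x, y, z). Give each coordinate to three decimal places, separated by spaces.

initial: κ=0.7641, φ=215.89°, ℓ=0.5761
cmd 1: set φ=352.14° → (κ,φ,ℓ)=(0.7641,352.14°,0.5761) → tip=(0.1236,-0.0171,0.5577)
cmd 2: set ℓ=1.8938 → (κ,φ,ℓ)=(0.7641,352.14°,1.8938) → tip=(1.1364,-0.1569,1.2987)

1.136 -0.157 1.299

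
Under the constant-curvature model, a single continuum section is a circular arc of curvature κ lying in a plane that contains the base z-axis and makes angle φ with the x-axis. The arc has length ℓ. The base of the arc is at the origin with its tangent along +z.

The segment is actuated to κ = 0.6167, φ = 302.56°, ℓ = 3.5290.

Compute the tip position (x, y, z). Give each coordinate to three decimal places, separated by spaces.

θ = κ·ℓ = 0.6167 × 3.5290 = 2.17633 rad
ρ = (1 − cos θ)/κ = (1 − -0.56920)/0.6167 = 2.54452
z = sin θ / κ = 0.82220/0.6167 = 1.33322
x = ρ cos φ = 2.54452 × cos(302.56°) = 1.36942
y = ρ sin φ = 2.54452 × sin(302.56°) = -2.14459

1.369 -2.145 1.333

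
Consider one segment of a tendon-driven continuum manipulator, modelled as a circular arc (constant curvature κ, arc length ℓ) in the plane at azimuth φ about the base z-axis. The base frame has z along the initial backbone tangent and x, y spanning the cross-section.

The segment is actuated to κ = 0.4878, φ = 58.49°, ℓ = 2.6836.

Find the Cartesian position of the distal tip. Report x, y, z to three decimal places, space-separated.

0.794 1.296 1.980

θ = κ·ℓ = 0.4878 × 2.6836 = 1.30906 rad
ρ = (1 − cos θ)/κ = (1 − 0.25876)/0.4878 = 1.51956
z = sin θ / κ = 0.96594/0.4878 = 1.98020
x = ρ cos φ = 1.51956 × cos(58.49°) = 0.79419
y = ρ sin φ = 1.51956 × sin(58.49°) = 1.29550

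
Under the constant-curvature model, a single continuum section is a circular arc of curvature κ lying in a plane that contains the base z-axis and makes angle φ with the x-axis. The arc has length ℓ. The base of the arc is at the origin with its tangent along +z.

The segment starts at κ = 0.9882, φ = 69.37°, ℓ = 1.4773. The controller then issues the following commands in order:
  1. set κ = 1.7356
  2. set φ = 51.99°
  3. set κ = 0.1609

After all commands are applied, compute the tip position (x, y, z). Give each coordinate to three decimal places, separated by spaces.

0.108 0.138 1.463

initial: κ=0.9882, φ=69.37°, ℓ=1.4773
cmd 1: set κ=1.7356 → (κ,φ,ℓ)=(1.7356,69.37°,1.4773) → tip=(0.3731,0.9910,0.3146)
cmd 2: set φ=51.99° → (κ,φ,ℓ)=(1.7356,51.99°,1.4773) → tip=(0.6521,0.8343,0.3146)
cmd 3: set κ=0.1609 → (κ,φ,ℓ)=(0.1609,51.99°,1.4773) → tip=(0.1076,0.1377,1.4634)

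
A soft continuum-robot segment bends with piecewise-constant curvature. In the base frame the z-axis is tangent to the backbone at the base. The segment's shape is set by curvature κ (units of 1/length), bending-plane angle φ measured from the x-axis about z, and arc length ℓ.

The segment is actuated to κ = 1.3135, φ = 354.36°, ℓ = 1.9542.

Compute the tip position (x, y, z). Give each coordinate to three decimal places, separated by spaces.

1.394 -0.138 0.414

θ = κ·ℓ = 1.3135 × 1.9542 = 2.56684 rad
ρ = (1 − cos θ)/κ = (1 − -0.83933)/1.3135 = 1.40033
z = sin θ / κ = 0.54363/1.3135 = 0.41388
x = ρ cos φ = 1.40033 × cos(354.36°) = 1.39355
y = ρ sin φ = 1.40033 × sin(354.36°) = -0.13762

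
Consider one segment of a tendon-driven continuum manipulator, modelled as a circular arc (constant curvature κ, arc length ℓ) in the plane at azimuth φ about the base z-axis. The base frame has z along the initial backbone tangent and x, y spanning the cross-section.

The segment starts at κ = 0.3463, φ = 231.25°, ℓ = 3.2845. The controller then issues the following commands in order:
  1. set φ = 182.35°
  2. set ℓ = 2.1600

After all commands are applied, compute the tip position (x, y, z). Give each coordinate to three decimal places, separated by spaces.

-0.770 -0.032 1.964

initial: κ=0.3463, φ=231.25°, ℓ=3.2845
cmd 1: set φ=182.35° → (κ,φ,ℓ)=(0.3463,182.35°,3.2845) → tip=(-1.6736,-0.0687,2.6207)
cmd 2: set ℓ=2.1600 → (κ,φ,ℓ)=(0.3463,182.35°,2.1600) → tip=(-0.7702,-0.0316,1.9641)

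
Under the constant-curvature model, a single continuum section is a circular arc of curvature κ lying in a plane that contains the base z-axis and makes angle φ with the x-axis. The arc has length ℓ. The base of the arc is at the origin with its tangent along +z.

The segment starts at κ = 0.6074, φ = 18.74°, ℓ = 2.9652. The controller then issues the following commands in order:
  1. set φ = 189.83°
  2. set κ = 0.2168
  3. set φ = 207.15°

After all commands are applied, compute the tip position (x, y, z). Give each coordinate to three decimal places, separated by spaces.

initial: κ=0.6074, φ=18.74°, ℓ=2.9652
cmd 1: set φ=189.83° → (κ,φ,ℓ)=(0.6074,189.83°,2.9652) → tip=(-1.9924,-0.3452,1.6029)
cmd 2: set κ=0.2168 → (κ,φ,ℓ)=(0.2168,189.83°,2.9652) → tip=(-0.9072,-0.1572,2.7651)
cmd 3: set φ=207.15° → (κ,φ,ℓ)=(0.2168,207.15°,2.9652) → tip=(-0.8193,-0.4201,2.7651)

-0.819 -0.420 2.765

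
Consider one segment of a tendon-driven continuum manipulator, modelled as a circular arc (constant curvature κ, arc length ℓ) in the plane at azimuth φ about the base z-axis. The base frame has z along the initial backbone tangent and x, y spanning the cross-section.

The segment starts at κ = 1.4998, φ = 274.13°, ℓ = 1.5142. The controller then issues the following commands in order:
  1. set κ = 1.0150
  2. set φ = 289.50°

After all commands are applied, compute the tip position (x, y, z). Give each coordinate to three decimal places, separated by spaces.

initial: κ=1.4998, φ=274.13°, ℓ=1.5142
cmd 1: set κ=1.0150 → (κ,φ,ℓ)=(1.0150,274.13°,1.5142) → tip=(0.0686,-0.9494,0.9847)
cmd 2: set φ=289.50° → (κ,φ,ℓ)=(1.0150,289.50°,1.5142) → tip=(0.3177,-0.8972,0.9847)

0.318 -0.897 0.985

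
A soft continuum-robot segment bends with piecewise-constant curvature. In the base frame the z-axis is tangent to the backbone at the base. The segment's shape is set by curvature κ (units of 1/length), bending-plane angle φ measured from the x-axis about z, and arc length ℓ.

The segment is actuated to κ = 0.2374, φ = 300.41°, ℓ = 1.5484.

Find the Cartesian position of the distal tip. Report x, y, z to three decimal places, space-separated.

θ = κ·ℓ = 0.2374 × 1.5484 = 0.36759 rad
ρ = (1 − cos θ)/κ = (1 − 0.93320)/0.2374 = 0.28140
z = sin θ / κ = 0.35937/0.2374 = 1.51376
x = ρ cos φ = 0.28140 × cos(300.41°) = 0.14244
y = ρ sin φ = 0.28140 × sin(300.41°) = -0.24268

0.142 -0.243 1.514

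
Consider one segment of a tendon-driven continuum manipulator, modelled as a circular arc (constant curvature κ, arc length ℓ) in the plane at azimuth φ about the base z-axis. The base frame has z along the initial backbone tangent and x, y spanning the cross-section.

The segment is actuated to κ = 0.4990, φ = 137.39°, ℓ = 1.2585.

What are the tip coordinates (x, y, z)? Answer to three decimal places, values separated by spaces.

θ = κ·ℓ = 0.4990 × 1.2585 = 0.62799 rad
ρ = (1 − cos θ)/κ = (1 − 0.80921)/0.4990 = 0.38235
z = sin θ / κ = 0.58752/0.4990 = 1.17740
x = ρ cos φ = 0.38235 × cos(137.39°) = -0.28140
y = ρ sin φ = 0.38235 × sin(137.39°) = 0.25885

-0.281 0.259 1.177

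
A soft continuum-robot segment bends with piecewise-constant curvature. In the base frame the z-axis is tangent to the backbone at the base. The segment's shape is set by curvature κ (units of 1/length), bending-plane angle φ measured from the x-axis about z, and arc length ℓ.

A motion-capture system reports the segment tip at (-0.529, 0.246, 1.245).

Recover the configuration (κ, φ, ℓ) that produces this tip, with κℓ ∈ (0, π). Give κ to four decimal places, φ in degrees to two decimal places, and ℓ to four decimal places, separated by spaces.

ρ = √(x²+y²) = √(-0.529² + 0.246²) = 0.58340
φ = atan2(y, x) mod 360° = atan2(0.246, -0.529) = 155.0602°
|p|² = ρ² + z² = 0.58340² + 1.245² = 1.89038
κ = 2ρ / |p|² = 2×0.58340 / 1.89038 = 0.61723
θ = 2·atan2(ρ, z) = 2·atan2(0.58340, 1.245) = 0.87642 rad
ℓ = θ/κ = 0.87642/0.61723 = 1.41992

0.6172 155.06 1.4199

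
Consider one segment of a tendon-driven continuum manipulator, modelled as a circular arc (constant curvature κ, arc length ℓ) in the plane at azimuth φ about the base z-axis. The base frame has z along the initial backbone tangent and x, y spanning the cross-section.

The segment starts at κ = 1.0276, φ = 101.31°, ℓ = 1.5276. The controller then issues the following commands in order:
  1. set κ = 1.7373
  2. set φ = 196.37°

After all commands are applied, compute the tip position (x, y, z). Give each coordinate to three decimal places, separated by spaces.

-1.040 -0.306 0.270

initial: κ=1.0276, φ=101.31°, ℓ=1.5276
cmd 1: set κ=1.7373 → (κ,φ,ℓ)=(1.7373,101.31°,1.5276) → tip=(-0.2126,1.0631,0.2697)
cmd 2: set φ=196.37° → (κ,φ,ℓ)=(1.7373,196.37°,1.5276) → tip=(-1.0402,-0.3055,0.2697)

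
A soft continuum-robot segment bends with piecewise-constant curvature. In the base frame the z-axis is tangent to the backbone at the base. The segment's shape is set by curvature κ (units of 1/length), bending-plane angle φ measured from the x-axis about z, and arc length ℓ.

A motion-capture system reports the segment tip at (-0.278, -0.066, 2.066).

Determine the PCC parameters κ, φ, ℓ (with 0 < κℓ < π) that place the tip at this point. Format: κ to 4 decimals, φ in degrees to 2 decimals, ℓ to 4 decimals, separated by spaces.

ρ = √(x²+y²) = √(-0.278² + -0.066²) = 0.28573
φ = atan2(y, x) mod 360° = atan2(-0.066, -0.278) = 193.3553°
|p|² = ρ² + z² = 0.28573² + 2.066² = 4.35000
κ = 2ρ / |p|² = 2×0.28573 / 4.35000 = 0.13137
θ = 2·atan2(ρ, z) = 2·atan2(0.28573, 2.066) = 0.27486 rad
ℓ = θ/κ = 0.27486/0.13137 = 2.09224

0.1314 193.36 2.0922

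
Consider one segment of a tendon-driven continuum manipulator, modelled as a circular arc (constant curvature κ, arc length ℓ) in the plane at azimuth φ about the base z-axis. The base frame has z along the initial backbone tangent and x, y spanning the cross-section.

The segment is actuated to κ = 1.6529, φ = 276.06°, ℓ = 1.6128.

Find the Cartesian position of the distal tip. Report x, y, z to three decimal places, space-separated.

θ = κ·ℓ = 1.6529 × 1.6128 = 2.66580 rad
ρ = (1 − cos θ)/κ = (1 − -0.88893)/1.6529 = 1.14280
z = sin θ / κ = 0.45805/1.6529 = 0.27712
x = ρ cos φ = 1.14280 × cos(276.06°) = 0.12064
y = ρ sin φ = 1.14280 × sin(276.06°) = -1.13641

0.121 -1.136 0.277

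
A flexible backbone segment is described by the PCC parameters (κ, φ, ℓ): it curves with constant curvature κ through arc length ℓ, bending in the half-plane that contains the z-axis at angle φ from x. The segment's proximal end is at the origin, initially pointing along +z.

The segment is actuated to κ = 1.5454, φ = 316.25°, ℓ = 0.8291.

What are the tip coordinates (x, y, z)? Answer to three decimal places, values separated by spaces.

θ = κ·ℓ = 1.5454 × 0.8291 = 1.28129 rad
ρ = (1 − cos θ)/κ = (1 − 0.28548)/1.5454 = 0.46235
z = sin θ / κ = 0.95839/1.5454 = 0.62015
x = ρ cos φ = 0.46235 × cos(316.25°) = 0.33399
y = ρ sin φ = 0.46235 × sin(316.25°) = -0.31972

0.334 -0.320 0.620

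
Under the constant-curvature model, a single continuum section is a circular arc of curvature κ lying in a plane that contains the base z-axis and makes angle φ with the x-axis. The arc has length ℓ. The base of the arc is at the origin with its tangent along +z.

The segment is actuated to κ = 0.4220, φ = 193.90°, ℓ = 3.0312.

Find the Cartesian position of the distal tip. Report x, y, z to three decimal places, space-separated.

θ = κ·ℓ = 0.4220 × 3.0312 = 1.27917 rad
ρ = (1 − cos θ)/κ = (1 − 0.28751)/0.4220 = 1.68836
z = sin θ / κ = 0.95778/0.4220 = 2.26961
x = ρ cos φ = 1.68836 × cos(193.90°) = -1.63892
y = ρ sin φ = 1.68836 × sin(193.90°) = -0.40559

-1.639 -0.406 2.270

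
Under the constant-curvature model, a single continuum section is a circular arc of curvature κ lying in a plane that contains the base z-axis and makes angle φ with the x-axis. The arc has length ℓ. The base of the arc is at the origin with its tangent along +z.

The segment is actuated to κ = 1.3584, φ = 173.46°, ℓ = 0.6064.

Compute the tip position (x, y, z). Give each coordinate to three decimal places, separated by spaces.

-0.234 0.027 0.540

θ = κ·ℓ = 1.3584 × 0.6064 = 0.82373 rad
ρ = (1 − cos θ)/κ = (1 − 0.67949)/1.3584 = 0.23595
z = sin θ / κ = 0.73369/1.3584 = 0.54011
x = ρ cos φ = 0.23595 × cos(173.46°) = -0.23441
y = ρ sin φ = 0.23595 × sin(173.46°) = 0.02687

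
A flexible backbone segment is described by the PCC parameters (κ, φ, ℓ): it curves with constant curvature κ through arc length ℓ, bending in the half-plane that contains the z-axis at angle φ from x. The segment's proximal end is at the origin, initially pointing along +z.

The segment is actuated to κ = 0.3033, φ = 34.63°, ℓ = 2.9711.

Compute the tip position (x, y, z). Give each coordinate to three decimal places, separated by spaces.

θ = κ·ℓ = 0.3033 × 2.9711 = 0.90113 rad
ρ = (1 − cos θ)/κ = (1 − 0.62072)/0.3033 = 1.25051
z = sin θ / κ = 0.78403/0.3033 = 2.58500
x = ρ cos φ = 1.25051 × cos(34.63°) = 1.02897
y = ρ sin φ = 1.25051 × sin(34.63°) = 0.71063

1.029 0.711 2.585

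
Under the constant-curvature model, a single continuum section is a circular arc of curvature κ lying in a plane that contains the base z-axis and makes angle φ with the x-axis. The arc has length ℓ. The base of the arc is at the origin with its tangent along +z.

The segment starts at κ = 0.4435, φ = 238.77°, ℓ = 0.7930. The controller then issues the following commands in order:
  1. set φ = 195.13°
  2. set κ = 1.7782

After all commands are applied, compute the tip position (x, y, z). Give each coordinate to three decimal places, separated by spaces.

initial: κ=0.4435, φ=238.77°, ℓ=0.7930
cmd 1: set φ=195.13° → (κ,φ,ℓ)=(0.4435,195.13°,0.7930) → tip=(-0.1332,-0.0360,0.7768)
cmd 2: set κ=1.7782 → (κ,φ,ℓ)=(1.7782,195.13°,0.7930) → tip=(-0.4560,-0.1233,0.5551)

-0.456 -0.123 0.555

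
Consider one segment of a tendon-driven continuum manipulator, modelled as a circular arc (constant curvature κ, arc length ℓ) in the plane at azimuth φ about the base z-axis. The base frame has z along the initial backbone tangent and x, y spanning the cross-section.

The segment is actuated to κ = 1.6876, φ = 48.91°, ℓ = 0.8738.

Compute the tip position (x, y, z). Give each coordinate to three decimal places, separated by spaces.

0.352 0.404 0.590

θ = κ·ℓ = 1.6876 × 0.8738 = 1.47462 rad
ρ = (1 − cos θ)/κ = (1 − 0.09602)/1.6876 = 0.53566
z = sin θ / κ = 0.99538/1.6876 = 0.58982
x = ρ cos φ = 0.53566 × cos(48.91°) = 0.35206
y = ρ sin φ = 0.53566 × sin(48.91°) = 0.40371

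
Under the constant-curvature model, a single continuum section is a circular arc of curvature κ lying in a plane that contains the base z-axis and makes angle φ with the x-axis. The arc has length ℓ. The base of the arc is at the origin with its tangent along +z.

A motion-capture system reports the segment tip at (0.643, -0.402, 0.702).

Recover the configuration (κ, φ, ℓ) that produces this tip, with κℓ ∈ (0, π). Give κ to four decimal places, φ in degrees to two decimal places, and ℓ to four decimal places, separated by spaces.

ρ = √(x²+y²) = √(0.643² + -0.402²) = 0.75832
φ = atan2(y, x) mod 360° = atan2(-0.402, 0.643) = 327.9866°
|p|² = ρ² + z² = 0.75832² + 0.702² = 1.06786
κ = 2ρ / |p|² = 2×0.75832 / 1.06786 = 1.42027
θ = 2·atan2(ρ, z) = 2·atan2(0.75832, 0.702) = 1.64790 rad
ℓ = θ/κ = 1.64790/1.42027 = 1.16027

1.4203 327.99 1.1603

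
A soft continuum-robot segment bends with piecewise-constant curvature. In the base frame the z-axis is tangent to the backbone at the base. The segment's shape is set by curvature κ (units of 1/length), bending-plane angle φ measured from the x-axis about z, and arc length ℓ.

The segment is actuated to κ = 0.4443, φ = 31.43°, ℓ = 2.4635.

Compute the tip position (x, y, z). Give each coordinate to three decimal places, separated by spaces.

θ = κ·ℓ = 0.4443 × 2.4635 = 1.09453 rad
ρ = (1 − cos θ)/κ = (1 − 0.45846)/0.4443 = 1.21886
z = sin θ / κ = 0.88871/0.4443 = 2.00026
x = ρ cos φ = 1.21886 × cos(31.43°) = 1.04002
y = ρ sin φ = 1.21886 × sin(31.43°) = 0.63558

1.040 0.636 2.000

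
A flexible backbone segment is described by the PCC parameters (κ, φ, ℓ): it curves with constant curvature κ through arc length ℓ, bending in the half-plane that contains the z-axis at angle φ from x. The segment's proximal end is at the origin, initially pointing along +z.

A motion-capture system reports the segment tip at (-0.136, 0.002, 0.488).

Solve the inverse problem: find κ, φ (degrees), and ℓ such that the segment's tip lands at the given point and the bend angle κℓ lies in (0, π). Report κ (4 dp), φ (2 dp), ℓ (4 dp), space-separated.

1.0599 179.16 0.5129

ρ = √(x²+y²) = √(-0.136² + 0.002²) = 0.13601
φ = atan2(y, x) mod 360° = atan2(0.002, -0.136) = 179.1575°
|p|² = ρ² + z² = 0.13601² + 0.488² = 0.25664
κ = 2ρ / |p|² = 2×0.13601 / 0.25664 = 1.05995
θ = 2·atan2(ρ, z) = 2·atan2(0.13601, 0.488) = 0.54364 rad
ℓ = θ/κ = 0.54364/1.05995 = 0.51289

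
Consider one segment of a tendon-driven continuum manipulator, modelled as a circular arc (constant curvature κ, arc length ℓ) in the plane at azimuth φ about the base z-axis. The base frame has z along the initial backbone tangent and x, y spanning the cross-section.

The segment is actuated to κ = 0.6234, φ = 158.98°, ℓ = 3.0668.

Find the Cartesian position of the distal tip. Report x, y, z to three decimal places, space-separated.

θ = κ·ℓ = 0.6234 × 3.0668 = 1.91184 rad
ρ = (1 − cos θ)/κ = (1 − -0.33447)/0.6234 = 2.14064
z = sin θ / κ = 0.94241/0.6234 = 1.51172
x = ρ cos φ = 2.14064 × cos(158.98°) = -1.99819
y = ρ sin φ = 2.14064 × sin(158.98°) = 0.76783

-1.998 0.768 1.512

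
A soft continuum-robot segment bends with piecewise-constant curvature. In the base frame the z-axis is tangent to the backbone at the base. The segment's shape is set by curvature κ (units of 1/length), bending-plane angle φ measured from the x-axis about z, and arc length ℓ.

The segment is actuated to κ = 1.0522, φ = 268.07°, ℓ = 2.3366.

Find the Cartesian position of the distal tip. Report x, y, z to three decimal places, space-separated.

θ = κ·ℓ = 1.0522 × 2.3366 = 2.45857 rad
ρ = (1 − cos θ)/κ = (1 − -0.77567)/1.0522 = 1.68758
z = sin θ / κ = 0.63114/1.0522 = 0.59983
x = ρ cos φ = 1.68758 × cos(268.07°) = -0.05684
y = ρ sin φ = 1.68758 × sin(268.07°) = -1.68662

-0.057 -1.687 0.600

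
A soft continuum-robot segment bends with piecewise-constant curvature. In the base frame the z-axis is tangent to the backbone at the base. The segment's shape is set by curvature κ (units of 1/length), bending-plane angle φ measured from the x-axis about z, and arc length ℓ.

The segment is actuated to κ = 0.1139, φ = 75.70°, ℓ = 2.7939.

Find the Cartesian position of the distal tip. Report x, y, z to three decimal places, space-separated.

0.109 0.427 2.747

θ = κ·ℓ = 0.1139 × 2.7939 = 0.31823 rad
ρ = (1 − cos θ)/κ = (1 − 0.94979)/0.1139 = 0.44081
z = sin θ / κ = 0.31288/0.1139 = 2.74698
x = ρ cos φ = 0.44081 × cos(75.70°) = 0.10888
y = ρ sin φ = 0.44081 × sin(75.70°) = 0.42715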